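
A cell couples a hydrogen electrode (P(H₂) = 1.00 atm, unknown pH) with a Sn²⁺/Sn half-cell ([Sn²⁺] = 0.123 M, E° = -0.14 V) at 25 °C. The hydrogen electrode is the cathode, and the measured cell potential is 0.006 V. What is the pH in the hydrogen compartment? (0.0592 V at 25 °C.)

pH = 2.72

E°_cell = 0.14 V and n = 2.
log Q = n(E° − E)/0.0592 = 2×(0.14 − 0.006)/0.0592 = 4.527.
With Q = [Sn²⁺]·P(H₂) / [H⁺]^2, solving for [H⁺] gives log[H⁺] = -2.719, so pH = 2.72.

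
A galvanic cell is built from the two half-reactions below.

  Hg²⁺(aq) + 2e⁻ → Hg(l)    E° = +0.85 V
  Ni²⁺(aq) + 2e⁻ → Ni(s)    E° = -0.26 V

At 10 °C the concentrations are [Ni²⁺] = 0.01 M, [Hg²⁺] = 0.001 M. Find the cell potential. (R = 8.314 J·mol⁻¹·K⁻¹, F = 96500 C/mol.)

The Hg²⁺/Hg couple has the higher reduction potential and acts as the cathode, so E°_cell = +0.85 − (-0.26) = 1.11 V.
Balancing electrons gives n = 2; the reaction quotient is Q = [Ni²⁺]/[Hg²⁺] = 10.0.
E = E° − (RT/nF) ln Q = 1.11 − (8.314×283)/(2×96500) × (2.303) = 1.110 − 0.028 = 1.082 V.

1.08 V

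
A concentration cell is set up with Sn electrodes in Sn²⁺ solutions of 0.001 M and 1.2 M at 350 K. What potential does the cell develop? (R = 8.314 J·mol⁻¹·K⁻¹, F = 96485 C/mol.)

Both half-cells are Sn²⁺/Sn, so E°_cell = 0. The concentrated side is the cathode; the cell reaction moves Sn²⁺ from high to low concentration with n = 2.
Q = [Sn²⁺]_dilute/[Sn²⁺]_conc = 0.001/1.2 = 8.33 × 10^-4.
E = 0 − (RT/nF) ln Q = −((8.314×350)/(2×96485))(-7.090) = 0.1069 V.

0.11 V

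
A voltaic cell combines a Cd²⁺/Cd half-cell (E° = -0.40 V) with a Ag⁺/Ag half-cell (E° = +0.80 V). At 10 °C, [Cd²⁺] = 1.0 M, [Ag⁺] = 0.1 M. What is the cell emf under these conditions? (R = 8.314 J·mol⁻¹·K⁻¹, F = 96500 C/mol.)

The Ag⁺/Ag couple has the higher reduction potential and acts as the cathode, so E°_cell = +0.80 − (-0.40) = 1.20 V.
Balancing electrons gives n = 2; the reaction quotient is Q = [Cd²⁺]/[Ag⁺]^2 = 100.
E = E° − (RT/nF) ln Q = 1.20 − (8.314×283)/(2×96500) × (4.605) = 1.200 − 0.056 = 1.144 V.

1.14 V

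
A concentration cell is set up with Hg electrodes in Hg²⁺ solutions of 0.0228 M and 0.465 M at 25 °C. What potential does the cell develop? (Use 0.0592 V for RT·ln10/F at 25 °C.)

Both half-cells are Hg²⁺/Hg, so E°_cell = 0. The concentrated side is the cathode; the cell reaction moves Hg²⁺ from high to low concentration with n = 2.
Q = [Hg²⁺]_dilute/[Hg²⁺]_conc = 0.0228/0.465 = 0.0490.
E = 0 − (0.0592/2) log Q = −(0.0592/2)(-1.310) = 0.0388 V.

0.039 V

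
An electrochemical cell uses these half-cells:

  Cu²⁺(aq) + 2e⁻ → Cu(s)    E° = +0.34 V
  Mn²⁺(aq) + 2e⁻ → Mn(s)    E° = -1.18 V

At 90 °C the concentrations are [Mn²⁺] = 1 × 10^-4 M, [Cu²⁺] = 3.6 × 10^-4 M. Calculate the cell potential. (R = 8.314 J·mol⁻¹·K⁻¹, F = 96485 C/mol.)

The Cu²⁺/Cu couple has the higher reduction potential and acts as the cathode, so E°_cell = +0.34 − (-1.18) = 1.52 V.
Balancing electrons gives n = 2; the reaction quotient is Q = [Mn²⁺]/[Cu²⁺] = 0.278.
E = E° − (RT/nF) ln Q = 1.52 − (8.314×363)/(2×96485) × (-1.281) = 1.520 + 0.020 = 1.540 V.

1.54 V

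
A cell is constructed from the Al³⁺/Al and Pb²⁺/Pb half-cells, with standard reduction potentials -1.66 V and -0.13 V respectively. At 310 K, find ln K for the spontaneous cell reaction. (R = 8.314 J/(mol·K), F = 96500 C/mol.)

ln K = 343.7

E°_cell = -0.13 − (-1.66) = 1.53 V, with n = 6 electrons transferred.
At equilibrium E = 0, so the Nernst equation gives ln K = nFE°/RT = (6)(96500)(1.53)/((8.314)(310)) = 343.71.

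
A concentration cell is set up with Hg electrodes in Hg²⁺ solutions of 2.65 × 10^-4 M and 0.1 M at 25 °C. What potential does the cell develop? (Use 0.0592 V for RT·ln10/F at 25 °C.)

0.076 V

Both half-cells are Hg²⁺/Hg, so E°_cell = 0. The concentrated side is the cathode; the cell reaction moves Hg²⁺ from high to low concentration with n = 2.
Q = [Hg²⁺]_dilute/[Hg²⁺]_conc = 2.65 × 10^-4/0.1 = 0.00265.
E = 0 − (0.0592/2) log Q = −(0.0592/2)(-2.577) = 0.0763 V.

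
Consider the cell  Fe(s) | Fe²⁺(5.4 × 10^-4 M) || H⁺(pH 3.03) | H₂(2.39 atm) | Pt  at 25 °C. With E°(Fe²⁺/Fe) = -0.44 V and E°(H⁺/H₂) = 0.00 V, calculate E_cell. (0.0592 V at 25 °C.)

The hydrogen couple is the cathode, so E°_cell = 0.44 V; n = 2.
[H⁺] = 10^(−3.03) = 9.3 × 10^-4 M, and Q = [Fe²⁺]·P(H₂) / [H⁺]^2 = 1480.
E = E° − (0.0592/2) log Q = 0.44 − (0.0592/2)(3.171) = 0.346 V.

0.35 V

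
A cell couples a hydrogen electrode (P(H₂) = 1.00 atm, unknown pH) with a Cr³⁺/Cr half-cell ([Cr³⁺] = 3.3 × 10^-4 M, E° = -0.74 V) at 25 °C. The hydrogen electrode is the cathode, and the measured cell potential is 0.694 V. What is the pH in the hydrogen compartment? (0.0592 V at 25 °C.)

pH = 1.94

E°_cell = 0.74 V and n = 6.
log Q = n(E° − E)/0.0592 = 6×(0.74 − 0.694)/0.0592 = 4.662.
With Q = [Cr³⁺]^2·P(H₂)^3 / [H⁺]^6, solving for [H⁺] gives log[H⁺] = -1.938, so pH = 1.94.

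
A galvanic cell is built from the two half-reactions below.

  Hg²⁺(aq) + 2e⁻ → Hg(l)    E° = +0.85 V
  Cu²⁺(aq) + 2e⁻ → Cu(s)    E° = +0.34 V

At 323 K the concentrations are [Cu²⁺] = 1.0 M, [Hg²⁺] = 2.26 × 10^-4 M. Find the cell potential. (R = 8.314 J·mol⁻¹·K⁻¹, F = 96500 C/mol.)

0.393 V

The Hg²⁺/Hg couple has the higher reduction potential and acts as the cathode, so E°_cell = +0.85 − (+0.34) = 0.51 V.
Balancing electrons gives n = 2; the reaction quotient is Q = [Cu²⁺]/[Hg²⁺] = 4420.
E = E° − (RT/nF) ln Q = 0.51 − (8.314×323)/(2×96500) × (8.395) = 0.510 − 0.117 = 0.393 V.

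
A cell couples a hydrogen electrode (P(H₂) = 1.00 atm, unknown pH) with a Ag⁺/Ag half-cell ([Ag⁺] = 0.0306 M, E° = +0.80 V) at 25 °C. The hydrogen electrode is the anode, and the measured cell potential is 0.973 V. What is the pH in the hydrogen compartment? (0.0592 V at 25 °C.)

pH = 4.44

E°_cell = 0.80 V and n = 2.
log Q = n(E° − E)/0.0592 = 2×(0.80 − 0.973)/0.0592 = -5.845.
With Q = [H⁺]^2 / ([Ag⁺]^2·P(H₂)), solving for [H⁺] gives log[H⁺] = -4.437, so pH = 4.44.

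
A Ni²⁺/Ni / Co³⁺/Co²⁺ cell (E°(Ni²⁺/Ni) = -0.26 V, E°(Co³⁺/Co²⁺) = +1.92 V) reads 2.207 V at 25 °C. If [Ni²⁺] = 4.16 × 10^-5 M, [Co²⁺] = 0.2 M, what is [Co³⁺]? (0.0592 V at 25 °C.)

From the Nernst equation, log Q = n(E° − E)/0.0592 = 2(2.18 − 2.207)/0.0592 = -0.912, so Q = 0.122.
With Q = [Ni²⁺]·[Co²⁺]^2/[Co³⁺]^2 and the known concentrations, [Co³⁺]^2 in the denominator gives [Co³⁺] = 0.0037 M.

0.0037 M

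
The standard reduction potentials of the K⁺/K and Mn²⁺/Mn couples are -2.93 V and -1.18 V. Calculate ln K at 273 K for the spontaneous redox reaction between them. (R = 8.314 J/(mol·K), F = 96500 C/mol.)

E°_cell = -1.18 − (-2.93) = 1.75 V, with n = 2 electrons transferred.
At equilibrium E = 0, so the Nernst equation gives ln K = nFE°/RT = (2)(96500)(1.75)/((8.314)(273)) = 148.81.

ln K = 148.8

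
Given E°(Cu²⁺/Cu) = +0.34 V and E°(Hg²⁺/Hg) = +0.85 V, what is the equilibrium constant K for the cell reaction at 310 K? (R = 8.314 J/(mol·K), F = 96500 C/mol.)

3.9 × 10^16

E°_cell = +0.85 − (+0.34) = 0.51 V, with n = 2 electrons transferred.
At equilibrium E = 0, so the Nernst equation gives ln K = nFE°/RT = (2)(96500)(0.51)/((8.314)(310)) = 38.19.
K = e^38.19 = 3.9 × 10^16.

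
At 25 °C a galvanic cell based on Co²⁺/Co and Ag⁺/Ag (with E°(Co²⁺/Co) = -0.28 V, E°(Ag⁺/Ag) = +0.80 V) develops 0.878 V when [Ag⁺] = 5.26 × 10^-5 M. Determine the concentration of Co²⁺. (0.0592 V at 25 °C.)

From the Nernst equation, log Q = n(E° − E)/0.0592 = 2(1.08 − 0.878)/0.0592 = 6.824, so Q = 6.67 × 10^6.
With Q = [Co²⁺]/[Ag⁺]^2 and the known concentrations, [Co²⁺] in the numerator gives [Co²⁺] = 0.018 M.

0.018 M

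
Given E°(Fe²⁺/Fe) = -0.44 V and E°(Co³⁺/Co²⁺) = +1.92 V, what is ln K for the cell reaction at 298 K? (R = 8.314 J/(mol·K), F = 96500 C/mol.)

E°_cell = +1.92 − (-0.44) = 2.36 V, with n = 2 electrons transferred.
At equilibrium E = 0, so the Nernst equation gives ln K = nFE°/RT = (2)(96500)(2.36)/((8.314)(298)) = 183.84.

ln K = 183.8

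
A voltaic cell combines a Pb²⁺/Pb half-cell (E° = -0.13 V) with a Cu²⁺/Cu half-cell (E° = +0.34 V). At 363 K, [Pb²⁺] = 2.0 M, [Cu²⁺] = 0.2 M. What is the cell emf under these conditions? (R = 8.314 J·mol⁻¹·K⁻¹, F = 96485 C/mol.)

The Cu²⁺/Cu couple has the higher reduction potential and acts as the cathode, so E°_cell = +0.34 − (-0.13) = 0.47 V.
Balancing electrons gives n = 2; the reaction quotient is Q = [Pb²⁺]/[Cu²⁺] = 10.0.
E = E° − (RT/nF) ln Q = 0.47 − (8.314×363)/(2×96485) × (2.303) = 0.470 − 0.036 = 0.434 V.

0.434 V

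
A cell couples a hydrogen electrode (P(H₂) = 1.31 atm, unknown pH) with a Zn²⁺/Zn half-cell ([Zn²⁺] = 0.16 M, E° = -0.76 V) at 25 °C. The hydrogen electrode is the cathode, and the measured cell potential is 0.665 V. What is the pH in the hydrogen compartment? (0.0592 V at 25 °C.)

E°_cell = 0.76 V and n = 2.
log Q = n(E° − E)/0.0592 = 2×(0.76 − 0.665)/0.0592 = 3.209.
With Q = [Zn²⁺]·P(H₂) / [H⁺]^2, solving for [H⁺] gives log[H⁺] = -1.944, so pH = 1.94.

pH = 1.94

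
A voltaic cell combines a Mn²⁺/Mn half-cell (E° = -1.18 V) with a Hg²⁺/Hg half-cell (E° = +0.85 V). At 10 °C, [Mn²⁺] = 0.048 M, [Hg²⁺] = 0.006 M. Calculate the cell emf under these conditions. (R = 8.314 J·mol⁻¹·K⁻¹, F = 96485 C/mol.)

2.00 V

The Hg²⁺/Hg couple has the higher reduction potential and acts as the cathode, so E°_cell = +0.85 − (-1.18) = 2.03 V.
Balancing electrons gives n = 2; the reaction quotient is Q = [Mn²⁺]/[Hg²⁺] = 8.00.
E = E° − (RT/nF) ln Q = 2.03 − (8.314×283)/(2×96485) × (2.079) = 2.030 − 0.025 = 2.005 V.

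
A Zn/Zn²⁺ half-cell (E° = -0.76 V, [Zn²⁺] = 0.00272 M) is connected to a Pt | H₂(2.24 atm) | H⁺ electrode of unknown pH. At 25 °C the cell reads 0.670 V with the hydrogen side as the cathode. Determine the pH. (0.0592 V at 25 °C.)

pH = 2.63

E°_cell = 0.76 V and n = 2.
log Q = n(E° − E)/0.0592 = 2×(0.76 − 0.670)/0.0592 = 3.041.
With Q = [Zn²⁺]·P(H₂) / [H⁺]^2, solving for [H⁺] gives log[H⁺] = -2.628, so pH = 2.63.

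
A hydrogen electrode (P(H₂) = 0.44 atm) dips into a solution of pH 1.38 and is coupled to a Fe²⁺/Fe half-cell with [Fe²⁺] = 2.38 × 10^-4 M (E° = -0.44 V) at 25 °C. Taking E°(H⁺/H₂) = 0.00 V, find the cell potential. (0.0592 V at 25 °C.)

The hydrogen couple is the cathode, so E°_cell = 0.44 V; n = 2.
[H⁺] = 10^(−1.38) = 0.042 M, and Q = [Fe²⁺]·P(H₂) / [H⁺]^2 = 0.0603.
E = E° − (0.0592/2) log Q = 0.44 − (0.0592/2)(-1.220) = 0.476 V.

0.48 V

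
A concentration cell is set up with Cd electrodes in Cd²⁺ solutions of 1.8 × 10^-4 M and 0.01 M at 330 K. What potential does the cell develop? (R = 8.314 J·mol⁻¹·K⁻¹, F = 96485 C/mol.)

0.057 V

Both half-cells are Cd²⁺/Cd, so E°_cell = 0. The concentrated side is the cathode; the cell reaction moves Cd²⁺ from high to low concentration with n = 2.
Q = [Cd²⁺]_dilute/[Cd²⁺]_conc = 1.8 × 10^-4/0.01 = 0.0180.
E = 0 − (RT/nF) ln Q = −((8.314×330)/(2×96485))(-4.017) = 0.0571 V.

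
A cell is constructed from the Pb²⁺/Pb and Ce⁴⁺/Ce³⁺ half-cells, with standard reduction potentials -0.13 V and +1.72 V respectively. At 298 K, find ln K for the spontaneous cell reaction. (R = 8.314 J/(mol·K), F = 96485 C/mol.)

ln K = 144.1

E°_cell = +1.72 − (-0.13) = 1.85 V, with n = 2 electrons transferred.
At equilibrium E = 0, so the Nernst equation gives ln K = nFE°/RT = (2)(96485)(1.85)/((8.314)(298)) = 144.09.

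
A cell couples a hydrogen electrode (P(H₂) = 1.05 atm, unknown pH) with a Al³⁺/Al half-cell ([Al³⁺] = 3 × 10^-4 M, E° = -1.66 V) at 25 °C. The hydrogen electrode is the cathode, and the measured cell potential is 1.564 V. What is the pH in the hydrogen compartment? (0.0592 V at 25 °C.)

E°_cell = 1.66 V and n = 6.
log Q = n(E° − E)/0.0592 = 6×(1.66 − 1.564)/0.0592 = 9.730.
With Q = [Al³⁺]^2·P(H₂)^3 / [H⁺]^6, solving for [H⁺] gives log[H⁺] = -2.785, so pH = 2.79.

pH = 2.79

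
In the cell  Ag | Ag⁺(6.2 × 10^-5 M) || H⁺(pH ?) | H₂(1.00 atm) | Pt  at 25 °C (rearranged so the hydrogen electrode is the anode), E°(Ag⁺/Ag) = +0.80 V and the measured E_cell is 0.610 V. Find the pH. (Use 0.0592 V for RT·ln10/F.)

pH = 1.00

E°_cell = 0.80 V and n = 2.
log Q = n(E° − E)/0.0592 = 2×(0.80 − 0.610)/0.0592 = 6.419.
With Q = [H⁺]^2 / ([Ag⁺]^2·P(H₂)), solving for [H⁺] gives log[H⁺] = -0.998, so pH = 1.00.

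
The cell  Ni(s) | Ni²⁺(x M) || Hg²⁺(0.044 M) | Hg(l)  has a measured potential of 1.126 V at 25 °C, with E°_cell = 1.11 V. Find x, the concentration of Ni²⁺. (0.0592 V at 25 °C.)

From the Nernst equation, log Q = n(E° − E)/0.0592 = 2(1.11 − 1.126)/0.0592 = -0.541, so Q = 0.288.
With Q = [Ni²⁺]/[Hg²⁺] and the known concentrations, [Ni²⁺] in the numerator gives [Ni²⁺] = 0.013 M.

0.013 M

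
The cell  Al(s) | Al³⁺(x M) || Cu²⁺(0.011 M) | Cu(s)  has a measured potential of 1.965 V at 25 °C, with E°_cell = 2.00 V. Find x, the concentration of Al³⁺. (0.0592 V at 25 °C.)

From the Nernst equation, log Q = n(E° − E)/0.0592 = 6(2.00 − 1.965)/0.0592 = 3.547, so Q = 3530.
With Q = [Al³⁺]^2/[Cu²⁺]^3 and the known concentrations, [Al³⁺]^2 in the numerator gives [Al³⁺] = 0.069 M.

0.069 M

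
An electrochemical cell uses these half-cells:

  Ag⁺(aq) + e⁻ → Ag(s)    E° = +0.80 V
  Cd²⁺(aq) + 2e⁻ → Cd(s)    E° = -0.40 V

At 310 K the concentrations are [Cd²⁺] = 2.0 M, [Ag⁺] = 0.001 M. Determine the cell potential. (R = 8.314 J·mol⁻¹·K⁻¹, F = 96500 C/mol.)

The Ag⁺/Ag couple has the higher reduction potential and acts as the cathode, so E°_cell = +0.80 − (-0.40) = 1.20 V.
Balancing electrons gives n = 2; the reaction quotient is Q = [Cd²⁺]/[Ag⁺]^2 = 2 × 10^6.
E = E° − (RT/nF) ln Q = 1.20 − (8.314×310)/(2×96500) × (14.509) = 1.200 − 0.194 = 1.006 V.

1.01 V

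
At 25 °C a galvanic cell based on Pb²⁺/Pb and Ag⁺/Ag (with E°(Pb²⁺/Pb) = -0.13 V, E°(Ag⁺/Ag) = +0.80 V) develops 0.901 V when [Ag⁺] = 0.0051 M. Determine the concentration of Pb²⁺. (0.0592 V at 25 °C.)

2.5 × 10^-4 M

From the Nernst equation, log Q = n(E° − E)/0.0592 = 2(0.93 − 0.901)/0.0592 = 0.980, so Q = 9.54.
With Q = [Pb²⁺]/[Ag⁺]^2 and the known concentrations, [Pb²⁺] in the numerator gives [Pb²⁺] = 2.5 × 10^-4 M.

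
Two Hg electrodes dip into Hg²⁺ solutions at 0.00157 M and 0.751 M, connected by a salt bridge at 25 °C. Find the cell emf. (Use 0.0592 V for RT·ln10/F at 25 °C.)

0.079 V

Both half-cells are Hg²⁺/Hg, so E°_cell = 0. The concentrated side is the cathode; the cell reaction moves Hg²⁺ from high to low concentration with n = 2.
Q = [Hg²⁺]_dilute/[Hg²⁺]_conc = 0.00157/0.751 = 0.00209.
E = 0 − (0.0592/2) log Q = −(0.0592/2)(-2.680) = 0.0793 V.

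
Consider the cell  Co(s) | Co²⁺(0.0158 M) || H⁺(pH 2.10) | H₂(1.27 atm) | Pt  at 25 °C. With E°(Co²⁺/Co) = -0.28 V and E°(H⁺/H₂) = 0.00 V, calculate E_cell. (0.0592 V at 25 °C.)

The hydrogen couple is the cathode, so E°_cell = 0.28 V; n = 2.
[H⁺] = 10^(−2.10) = 0.0079 M, and Q = [Co²⁺]·P(H₂) / [H⁺]^2 = 318.
E = E° − (0.0592/2) log Q = 0.28 − (0.0592/2)(2.502) = 0.206 V.

0.21 V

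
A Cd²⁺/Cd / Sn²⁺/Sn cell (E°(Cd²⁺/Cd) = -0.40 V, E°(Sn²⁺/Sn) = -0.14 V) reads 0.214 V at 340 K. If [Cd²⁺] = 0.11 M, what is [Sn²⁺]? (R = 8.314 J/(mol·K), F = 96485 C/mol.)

0.0048 M

From the Nernst equation, ln Q = nF(E° − E)/RT = 2×96485×(0.26 − 0.214)/(8.314×340) = 3.140, so Q = 23.1.
With Q = [Cd²⁺]/[Sn²⁺] and the known concentrations, [Sn²⁺] in the denominator gives [Sn²⁺] = 0.0048 M.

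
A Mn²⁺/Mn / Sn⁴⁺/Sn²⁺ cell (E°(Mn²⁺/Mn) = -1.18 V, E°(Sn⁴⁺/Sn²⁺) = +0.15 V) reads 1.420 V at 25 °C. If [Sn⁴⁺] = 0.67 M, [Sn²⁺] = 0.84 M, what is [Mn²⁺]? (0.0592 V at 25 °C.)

7.3 × 10^-4 M

From the Nernst equation, log Q = n(E° − E)/0.0592 = 2(1.33 − 1.420)/0.0592 = -3.041, so Q = 9.11 × 10^-4.
With Q = [Mn²⁺]·[Sn²⁺]/[Sn⁴⁺] and the known concentrations, [Mn²⁺] in the numerator gives [Mn²⁺] = 7.3 × 10^-4 M.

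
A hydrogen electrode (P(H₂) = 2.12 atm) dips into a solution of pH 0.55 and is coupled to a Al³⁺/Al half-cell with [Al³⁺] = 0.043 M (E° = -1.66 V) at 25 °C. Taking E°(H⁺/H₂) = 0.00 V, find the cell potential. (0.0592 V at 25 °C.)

The hydrogen couple is the cathode, so E°_cell = 1.66 V; n = 6.
[H⁺] = 10^(−0.55) = 0.28 M, and Q = [Al³⁺]^2·P(H₂)^3 / [H⁺]^6 = 35.2.
E = E° − (0.0592/6) log Q = 1.66 − (0.0592/6)(1.546) = 1.645 V.

1.64 V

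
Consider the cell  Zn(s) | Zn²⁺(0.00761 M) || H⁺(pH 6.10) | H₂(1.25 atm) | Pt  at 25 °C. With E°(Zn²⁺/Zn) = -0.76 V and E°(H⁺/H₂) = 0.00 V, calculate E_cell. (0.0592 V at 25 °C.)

0.46 V

The hydrogen couple is the cathode, so E°_cell = 0.76 V; n = 2.
[H⁺] = 10^(−6.10) = 7.9 × 10^-7 M, and Q = [Zn²⁺]·P(H₂) / [H⁺]^2 = 1.51 × 10^10.
E = E° − (0.0592/2) log Q = 0.76 − (0.0592/2)(10.178) = 0.459 V.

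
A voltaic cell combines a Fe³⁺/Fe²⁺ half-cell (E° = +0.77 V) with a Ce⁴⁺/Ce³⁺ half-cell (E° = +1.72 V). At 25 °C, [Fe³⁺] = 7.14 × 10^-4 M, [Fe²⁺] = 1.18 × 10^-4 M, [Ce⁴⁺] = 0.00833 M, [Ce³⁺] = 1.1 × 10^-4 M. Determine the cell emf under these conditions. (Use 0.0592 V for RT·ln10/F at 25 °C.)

1.01 V

The Ce⁴⁺/Ce³⁺ couple has the higher reduction potential and acts as the cathode, so E°_cell = +1.72 − (+0.77) = 0.95 V.
Balancing electrons gives n = 1; the reaction quotient is Q = [Fe³⁺]·[Ce³⁺]/([Fe²⁺]·[Ce⁴⁺]) = 0.0799.
At 25 °C, E = E° − (0.0592/n) log Q = 0.95 − (0.0592/1)(-1.097) = 0.950 + 0.065 = 1.015 V.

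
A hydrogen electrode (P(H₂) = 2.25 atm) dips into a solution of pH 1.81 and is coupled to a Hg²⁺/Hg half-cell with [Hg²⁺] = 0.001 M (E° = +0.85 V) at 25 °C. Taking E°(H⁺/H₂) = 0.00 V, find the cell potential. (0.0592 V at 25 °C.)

0.88 V

The Hg²⁺/Hg couple is the cathode, so E°_cell = 0.85 V; n = 2.
[H⁺] = 10^(−1.81) = 0.015 M, and Q = [H⁺]^2 / ([Hg²⁺]·P(H₂)) = 0.107.
E = E° − (0.0592/2) log Q = 0.85 − (0.0592/2)(-0.972) = 0.879 V.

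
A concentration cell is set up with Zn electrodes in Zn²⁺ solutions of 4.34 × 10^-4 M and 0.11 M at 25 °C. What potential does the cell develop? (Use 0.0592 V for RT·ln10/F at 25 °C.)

Both half-cells are Zn²⁺/Zn, so E°_cell = 0. The concentrated side is the cathode; the cell reaction moves Zn²⁺ from high to low concentration with n = 2.
Q = [Zn²⁺]_dilute/[Zn²⁺]_conc = 4.34 × 10^-4/0.11 = 0.00395.
E = 0 − (0.0592/2) log Q = −(0.0592/2)(-2.404) = 0.0712 V.

0.071 V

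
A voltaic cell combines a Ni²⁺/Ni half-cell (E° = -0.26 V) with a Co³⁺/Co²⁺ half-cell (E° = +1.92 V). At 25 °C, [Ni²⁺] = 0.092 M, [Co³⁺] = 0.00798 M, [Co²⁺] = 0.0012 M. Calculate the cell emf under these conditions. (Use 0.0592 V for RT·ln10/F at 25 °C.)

The Co³⁺/Co²⁺ couple has the higher reduction potential and acts as the cathode, so E°_cell = +1.92 − (-0.26) = 2.18 V.
Balancing electrons gives n = 2; the reaction quotient is Q = [Ni²⁺]·[Co²⁺]^2/[Co³⁺]^2 = 0.00208.
At 25 °C, E = E° − (0.0592/n) log Q = 2.18 − (0.0592/2)(-2.682) = 2.180 + 0.079 = 2.259 V.

2.26 V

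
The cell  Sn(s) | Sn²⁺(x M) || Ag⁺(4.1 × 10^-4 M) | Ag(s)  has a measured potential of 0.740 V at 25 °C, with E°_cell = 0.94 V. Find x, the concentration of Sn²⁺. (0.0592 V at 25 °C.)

0.96 M

From the Nernst equation, log Q = n(E° − E)/0.0592 = 2(0.94 − 0.740)/0.0592 = 6.757, so Q = 5.71 × 10^6.
With Q = [Sn²⁺]/[Ag⁺]^2 and the known concentrations, [Sn²⁺] in the numerator gives [Sn²⁺] = 0.96 M.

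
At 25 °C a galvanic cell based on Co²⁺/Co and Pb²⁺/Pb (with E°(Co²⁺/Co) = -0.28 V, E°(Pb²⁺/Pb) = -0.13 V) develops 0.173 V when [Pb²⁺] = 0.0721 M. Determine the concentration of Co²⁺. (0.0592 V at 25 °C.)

From the Nernst equation, log Q = n(E° − E)/0.0592 = 2(0.15 − 0.173)/0.0592 = -0.777, so Q = 0.167.
With Q = [Co²⁺]/[Pb²⁺] and the known concentrations, [Co²⁺] in the numerator gives [Co²⁺] = 0.012 M.

0.012 M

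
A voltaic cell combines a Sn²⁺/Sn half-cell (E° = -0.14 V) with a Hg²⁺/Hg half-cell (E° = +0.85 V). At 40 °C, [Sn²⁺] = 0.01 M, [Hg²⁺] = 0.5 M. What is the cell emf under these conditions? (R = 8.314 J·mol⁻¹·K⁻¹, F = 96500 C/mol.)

The Hg²⁺/Hg couple has the higher reduction potential and acts as the cathode, so E°_cell = +0.85 − (-0.14) = 0.99 V.
Balancing electrons gives n = 2; the reaction quotient is Q = [Sn²⁺]/[Hg²⁺] = 0.0200.
E = E° − (RT/nF) ln Q = 0.99 − (8.314×313)/(2×96500) × (-3.912) = 0.990 + 0.053 = 1.043 V.

1.04 V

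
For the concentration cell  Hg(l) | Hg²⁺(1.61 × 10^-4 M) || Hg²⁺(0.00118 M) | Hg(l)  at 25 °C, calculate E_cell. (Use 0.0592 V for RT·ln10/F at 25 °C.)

0.026 V

Both half-cells are Hg²⁺/Hg, so E°_cell = 0. The concentrated side is the cathode; the cell reaction moves Hg²⁺ from high to low concentration with n = 2.
Q = [Hg²⁺]_dilute/[Hg²⁺]_conc = 1.61 × 10^-4/0.00118 = 0.136.
E = 0 − (0.0592/2) log Q = −(0.0592/2)(-0.865) = 0.0256 V.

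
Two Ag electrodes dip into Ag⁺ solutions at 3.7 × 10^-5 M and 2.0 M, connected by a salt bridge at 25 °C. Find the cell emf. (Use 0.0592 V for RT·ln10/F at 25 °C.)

0.28 V

Both half-cells are Ag⁺/Ag, so E°_cell = 0. The concentrated side is the cathode; the cell reaction moves Ag⁺ from high to low concentration with n = 1.
Q = [Ag⁺]_dilute/[Ag⁺]_conc = 3.7 × 10^-5/2.0 = 1.85 × 10^-5.
E = 0 − (0.0592/1) log Q = −(0.0592/1)(-4.733) = 0.2802 V.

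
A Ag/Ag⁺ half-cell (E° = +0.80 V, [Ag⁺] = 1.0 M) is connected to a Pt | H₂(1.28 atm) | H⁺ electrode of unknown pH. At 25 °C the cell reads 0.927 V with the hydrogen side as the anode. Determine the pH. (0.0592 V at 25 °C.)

pH = 2.09

E°_cell = 0.80 V and n = 2.
log Q = n(E° − E)/0.0592 = 2×(0.80 − 0.927)/0.0592 = -4.291.
With Q = [H⁺]^2 / ([Ag⁺]^2·P(H₂)), solving for [H⁺] gives log[H⁺] = -2.092, so pH = 2.09.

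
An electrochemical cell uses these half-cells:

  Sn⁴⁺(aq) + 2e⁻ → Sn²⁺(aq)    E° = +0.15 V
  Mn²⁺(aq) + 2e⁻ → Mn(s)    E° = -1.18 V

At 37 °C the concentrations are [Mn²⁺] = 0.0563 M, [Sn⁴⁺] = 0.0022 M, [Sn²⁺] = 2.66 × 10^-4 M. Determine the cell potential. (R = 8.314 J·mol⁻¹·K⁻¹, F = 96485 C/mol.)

The Sn⁴⁺/Sn²⁺ couple has the higher reduction potential and acts as the cathode, so E°_cell = +0.15 − (-1.18) = 1.33 V.
Balancing electrons gives n = 2; the reaction quotient is Q = [Mn²⁺]·[Sn²⁺]/[Sn⁴⁺] = 0.00681.
E = E° − (RT/nF) ln Q = 1.33 − (8.314×310)/(2×96485) × (-4.990) = 1.330 + 0.067 = 1.397 V.

1.40 V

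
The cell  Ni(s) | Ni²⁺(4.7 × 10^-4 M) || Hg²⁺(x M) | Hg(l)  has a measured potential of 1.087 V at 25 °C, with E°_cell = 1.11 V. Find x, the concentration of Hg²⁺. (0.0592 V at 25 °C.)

7.9 × 10^-5 M

From the Nernst equation, log Q = n(E° − E)/0.0592 = 2(1.11 − 1.087)/0.0592 = 0.777, so Q = 5.98.
With Q = [Ni²⁺]/[Hg²⁺] and the known concentrations, [Hg²⁺] in the denominator gives [Hg²⁺] = 7.9 × 10^-5 M.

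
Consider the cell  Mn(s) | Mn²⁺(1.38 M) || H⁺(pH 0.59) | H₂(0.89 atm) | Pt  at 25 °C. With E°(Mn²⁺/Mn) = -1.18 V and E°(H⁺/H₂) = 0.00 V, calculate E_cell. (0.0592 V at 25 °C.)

The hydrogen couple is the cathode, so E°_cell = 1.18 V; n = 2.
[H⁺] = 10^(−0.59) = 0.26 M, and Q = [Mn²⁺]·P(H₂) / [H⁺]^2 = 18.6.
E = E° − (0.0592/2) log Q = 1.18 − (0.0592/2)(1.269) = 1.142 V.

1.14 V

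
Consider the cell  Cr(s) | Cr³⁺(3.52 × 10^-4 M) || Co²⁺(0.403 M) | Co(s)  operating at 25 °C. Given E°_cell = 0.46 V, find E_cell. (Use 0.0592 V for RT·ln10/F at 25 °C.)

0.516 V

Balancing electrons gives n = 6; the reaction quotient is Q = [Cr³⁺]^2/[Co²⁺]^3 = 1.89 × 10^-6.
At 25 °C, E = E° − (0.0592/n) log Q = 0.46 − (0.0592/6)(-5.723) = 0.460 + 0.056 = 0.516 V.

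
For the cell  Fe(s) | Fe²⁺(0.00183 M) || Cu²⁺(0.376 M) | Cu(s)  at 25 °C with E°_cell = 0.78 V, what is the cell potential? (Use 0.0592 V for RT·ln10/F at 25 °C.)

Balancing electrons gives n = 2; the reaction quotient is Q = [Fe²⁺]/[Cu²⁺] = 0.00487.
At 25 °C, E = E° − (0.0592/n) log Q = 0.78 − (0.0592/2)(-2.313) = 0.780 + 0.068 = 0.848 V.

0.848 V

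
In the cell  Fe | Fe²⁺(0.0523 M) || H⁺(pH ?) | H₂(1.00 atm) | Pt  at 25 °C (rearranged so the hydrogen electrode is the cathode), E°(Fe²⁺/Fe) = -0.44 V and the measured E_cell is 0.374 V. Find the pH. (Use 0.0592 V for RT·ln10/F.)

pH = 1.76

E°_cell = 0.44 V and n = 2.
log Q = n(E° − E)/0.0592 = 2×(0.44 − 0.374)/0.0592 = 2.230.
With Q = [Fe²⁺]·P(H₂) / [H⁺]^2, solving for [H⁺] gives log[H⁺] = -1.756, so pH = 1.76.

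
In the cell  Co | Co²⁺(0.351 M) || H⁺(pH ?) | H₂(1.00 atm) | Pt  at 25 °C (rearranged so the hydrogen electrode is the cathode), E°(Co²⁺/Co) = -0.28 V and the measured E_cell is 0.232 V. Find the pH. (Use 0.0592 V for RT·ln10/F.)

E°_cell = 0.28 V and n = 2.
log Q = n(E° − E)/0.0592 = 2×(0.28 − 0.232)/0.0592 = 1.622.
With Q = [Co²⁺]·P(H₂) / [H⁺]^2, solving for [H⁺] gives log[H⁺] = -1.038, so pH = 1.04.

pH = 1.04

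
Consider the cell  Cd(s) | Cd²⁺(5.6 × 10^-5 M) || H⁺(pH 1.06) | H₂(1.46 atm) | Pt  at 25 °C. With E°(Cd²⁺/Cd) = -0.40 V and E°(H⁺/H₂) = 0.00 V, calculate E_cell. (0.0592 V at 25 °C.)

The hydrogen couple is the cathode, so E°_cell = 0.40 V; n = 2.
[H⁺] = 10^(−1.06) = 0.087 M, and Q = [Cd²⁺]·P(H₂) / [H⁺]^2 = 0.0108.
E = E° − (0.0592/2) log Q = 0.40 − (0.0592/2)(-1.967) = 0.458 V.

0.46 V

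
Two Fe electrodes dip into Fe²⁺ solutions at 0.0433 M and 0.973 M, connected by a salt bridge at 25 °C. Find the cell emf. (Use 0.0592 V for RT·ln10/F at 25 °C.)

0.040 V

Both half-cells are Fe²⁺/Fe, so E°_cell = 0. The concentrated side is the cathode; the cell reaction moves Fe²⁺ from high to low concentration with n = 2.
Q = [Fe²⁺]_dilute/[Fe²⁺]_conc = 0.0433/0.973 = 0.0445.
E = 0 − (0.0592/2) log Q = −(0.0592/2)(-1.352) = 0.0400 V.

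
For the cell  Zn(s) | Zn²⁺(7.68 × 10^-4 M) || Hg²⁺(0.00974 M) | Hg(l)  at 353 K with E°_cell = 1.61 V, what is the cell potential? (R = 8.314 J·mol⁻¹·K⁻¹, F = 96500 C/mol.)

1.65 V

Balancing electrons gives n = 2; the reaction quotient is Q = [Zn²⁺]/[Hg²⁺] = 0.0789.
E = E° − (RT/nF) ln Q = 1.61 − (8.314×353)/(2×96500) × (-2.540) = 1.610 + 0.039 = 1.649 V.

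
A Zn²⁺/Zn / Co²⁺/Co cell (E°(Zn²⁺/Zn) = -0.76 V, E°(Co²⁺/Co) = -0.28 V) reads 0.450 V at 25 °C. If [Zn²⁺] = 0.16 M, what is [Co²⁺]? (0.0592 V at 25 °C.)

0.016 M

From the Nernst equation, log Q = n(E° − E)/0.0592 = 2(0.48 − 0.450)/0.0592 = 1.014, so Q = 10.3.
With Q = [Zn²⁺]/[Co²⁺] and the known concentrations, [Co²⁺] in the denominator gives [Co²⁺] = 0.016 M.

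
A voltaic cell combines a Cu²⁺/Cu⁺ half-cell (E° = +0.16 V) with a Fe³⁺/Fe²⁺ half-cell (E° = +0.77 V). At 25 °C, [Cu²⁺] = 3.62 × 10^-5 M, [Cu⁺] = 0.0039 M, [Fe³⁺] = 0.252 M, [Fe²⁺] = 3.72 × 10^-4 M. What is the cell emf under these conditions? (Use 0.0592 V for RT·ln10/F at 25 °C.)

The Fe³⁺/Fe²⁺ couple has the higher reduction potential and acts as the cathode, so E°_cell = +0.77 − (+0.16) = 0.61 V.
Balancing electrons gives n = 1; the reaction quotient is Q = [Cu²⁺]·[Fe²⁺]/([Cu⁺]·[Fe³⁺]) = 1.37 × 10^-5.
At 25 °C, E = E° − (0.0592/n) log Q = 0.61 − (0.0592/1)(-4.863) = 0.610 + 0.288 = 0.898 V.

0.898 V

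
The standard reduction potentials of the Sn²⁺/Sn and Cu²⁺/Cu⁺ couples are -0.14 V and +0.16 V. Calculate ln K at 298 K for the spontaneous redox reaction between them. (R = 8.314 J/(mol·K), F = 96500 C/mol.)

E°_cell = +0.16 − (-0.14) = 0.30 V, with n = 2 electrons transferred.
At equilibrium E = 0, so the Nernst equation gives ln K = nFE°/RT = (2)(96500)(0.30)/((8.314)(298)) = 23.37.

ln K = 23.4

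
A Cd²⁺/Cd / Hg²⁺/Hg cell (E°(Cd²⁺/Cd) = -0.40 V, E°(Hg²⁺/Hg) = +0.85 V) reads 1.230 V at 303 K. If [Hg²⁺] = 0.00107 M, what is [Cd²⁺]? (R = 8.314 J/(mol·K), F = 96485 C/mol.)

From the Nernst equation, ln Q = nF(E° − E)/RT = 2×96485×(1.25 − 1.230)/(8.314×303) = 1.532, so Q = 4.63.
With Q = [Cd²⁺]/[Hg²⁺] and the known concentrations, [Cd²⁺] in the numerator gives [Cd²⁺] = 0.005 M.

0.005 M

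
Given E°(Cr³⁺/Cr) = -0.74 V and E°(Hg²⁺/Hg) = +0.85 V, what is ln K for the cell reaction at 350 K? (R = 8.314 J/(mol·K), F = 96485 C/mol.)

ln K = 316.3

E°_cell = +0.85 − (-0.74) = 1.59 V, with n = 6 electrons transferred.
At equilibrium E = 0, so the Nernst equation gives ln K = nFE°/RT = (6)(96485)(1.59)/((8.314)(350)) = 316.32.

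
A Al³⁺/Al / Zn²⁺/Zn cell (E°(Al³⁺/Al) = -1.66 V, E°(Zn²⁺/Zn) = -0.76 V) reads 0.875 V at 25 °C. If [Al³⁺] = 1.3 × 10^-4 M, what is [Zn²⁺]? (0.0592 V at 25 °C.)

From the Nernst equation, log Q = n(E° − E)/0.0592 = 6(0.90 − 0.875)/0.0592 = 2.534, so Q = 342.
With Q = [Al³⁺]^2/[Zn²⁺]^3 and the known concentrations, [Zn²⁺]^3 in the denominator gives [Zn²⁺] = 3.7 × 10^-4 M.

3.7 × 10^-4 M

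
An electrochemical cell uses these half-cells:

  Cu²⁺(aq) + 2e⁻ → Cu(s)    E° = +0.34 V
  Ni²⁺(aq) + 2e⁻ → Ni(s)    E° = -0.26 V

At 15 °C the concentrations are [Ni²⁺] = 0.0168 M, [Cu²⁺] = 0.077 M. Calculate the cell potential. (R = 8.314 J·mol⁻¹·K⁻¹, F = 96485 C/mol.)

The Cu²⁺/Cu couple has the higher reduction potential and acts as the cathode, so E°_cell = +0.34 − (-0.26) = 0.60 V.
Balancing electrons gives n = 2; the reaction quotient is Q = [Ni²⁺]/[Cu²⁺] = 0.218.
E = E° − (RT/nF) ln Q = 0.60 − (8.314×288)/(2×96485) × (-1.522) = 0.600 + 0.019 = 0.619 V.

0.619 V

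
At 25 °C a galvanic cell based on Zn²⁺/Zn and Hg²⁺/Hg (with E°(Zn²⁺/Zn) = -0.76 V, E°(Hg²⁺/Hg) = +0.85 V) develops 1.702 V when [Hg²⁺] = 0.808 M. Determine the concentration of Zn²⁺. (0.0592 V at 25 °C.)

From the Nernst equation, log Q = n(E° − E)/0.0592 = 2(1.61 − 1.702)/0.0592 = -3.108, so Q = 7.8 × 10^-4.
With Q = [Zn²⁺]/[Hg²⁺] and the known concentrations, [Zn²⁺] in the numerator gives [Zn²⁺] = 6.3 × 10^-4 M.

6.3 × 10^-4 M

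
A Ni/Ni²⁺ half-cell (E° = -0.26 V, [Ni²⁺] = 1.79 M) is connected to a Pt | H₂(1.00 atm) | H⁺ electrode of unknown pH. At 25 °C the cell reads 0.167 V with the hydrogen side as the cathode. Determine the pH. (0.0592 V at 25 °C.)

pH = 1.44

E°_cell = 0.26 V and n = 2.
log Q = n(E° − E)/0.0592 = 2×(0.26 − 0.167)/0.0592 = 3.142.
With Q = [Ni²⁺]·P(H₂) / [H⁺]^2, solving for [H⁺] gives log[H⁺] = -1.445, so pH = 1.44.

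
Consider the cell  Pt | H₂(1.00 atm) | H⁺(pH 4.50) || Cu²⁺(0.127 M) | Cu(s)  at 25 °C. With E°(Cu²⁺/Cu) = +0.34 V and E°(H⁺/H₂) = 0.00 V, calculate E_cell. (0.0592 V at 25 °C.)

The Cu²⁺/Cu couple is the cathode, so E°_cell = 0.34 V; n = 2.
[H⁺] = 10^(−4.50) = 3.2 × 10^-5 M, and Q = [H⁺]^2 / ([Cu²⁺]·P(H₂)) = 7.87 × 10^-9.
E = E° − (0.0592/2) log Q = 0.34 − (0.0592/2)(-8.104) = 0.580 V.

0.58 V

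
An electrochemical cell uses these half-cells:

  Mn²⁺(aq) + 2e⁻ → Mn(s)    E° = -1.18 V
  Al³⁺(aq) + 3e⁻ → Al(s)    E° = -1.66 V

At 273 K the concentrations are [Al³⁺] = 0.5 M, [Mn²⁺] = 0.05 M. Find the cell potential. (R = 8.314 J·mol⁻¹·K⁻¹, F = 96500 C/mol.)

0.450 V

The Mn²⁺/Mn couple has the higher reduction potential and acts as the cathode, so E°_cell = -1.18 − (-1.66) = 0.48 V.
Balancing electrons gives n = 6; the reaction quotient is Q = [Al³⁺]^2/[Mn²⁺]^3 = 2000.
E = E° − (RT/nF) ln Q = 0.48 − (8.314×273)/(6×96500) × (7.601) = 0.480 − 0.030 = 0.450 V.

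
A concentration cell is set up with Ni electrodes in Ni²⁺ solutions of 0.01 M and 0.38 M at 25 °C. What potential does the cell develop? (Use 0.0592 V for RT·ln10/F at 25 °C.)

0.047 V

Both half-cells are Ni²⁺/Ni, so E°_cell = 0. The concentrated side is the cathode; the cell reaction moves Ni²⁺ from high to low concentration with n = 2.
Q = [Ni²⁺]_dilute/[Ni²⁺]_conc = 0.01/0.38 = 0.0263.
E = 0 − (0.0592/2) log Q = −(0.0592/2)(-1.580) = 0.0468 V.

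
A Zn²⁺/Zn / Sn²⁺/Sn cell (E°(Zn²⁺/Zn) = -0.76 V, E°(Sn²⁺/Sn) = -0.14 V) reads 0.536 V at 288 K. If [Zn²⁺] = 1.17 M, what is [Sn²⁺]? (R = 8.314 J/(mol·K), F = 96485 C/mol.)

0.0013 M

From the Nernst equation, ln Q = nF(E° − E)/RT = 2×96485×(0.62 − 0.536)/(8.314×288) = 6.770, so Q = 871.
With Q = [Zn²⁺]/[Sn²⁺] and the known concentrations, [Sn²⁺] in the denominator gives [Sn²⁺] = 0.0013 M.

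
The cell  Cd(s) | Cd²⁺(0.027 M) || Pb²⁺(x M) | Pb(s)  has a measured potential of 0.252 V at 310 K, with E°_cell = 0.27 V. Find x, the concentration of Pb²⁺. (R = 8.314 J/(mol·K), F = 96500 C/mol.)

From the Nernst equation, ln Q = nF(E° − E)/RT = 2×96500×(0.27 − 0.252)/(8.314×310) = 1.348, so Q = 3.85.
With Q = [Cd²⁺]/[Pb²⁺] and the known concentrations, [Pb²⁺] in the denominator gives [Pb²⁺] = 0.007 M.

0.007 M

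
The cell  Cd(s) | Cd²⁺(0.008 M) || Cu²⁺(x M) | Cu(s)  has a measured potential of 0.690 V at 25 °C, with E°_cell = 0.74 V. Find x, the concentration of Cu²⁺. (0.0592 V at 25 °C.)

From the Nernst equation, log Q = n(E° − E)/0.0592 = 2(0.74 − 0.690)/0.0592 = 1.689, so Q = 48.9.
With Q = [Cd²⁺]/[Cu²⁺] and the known concentrations, [Cu²⁺] in the denominator gives [Cu²⁺] = 1.6 × 10^-4 M.

1.6 × 10^-4 M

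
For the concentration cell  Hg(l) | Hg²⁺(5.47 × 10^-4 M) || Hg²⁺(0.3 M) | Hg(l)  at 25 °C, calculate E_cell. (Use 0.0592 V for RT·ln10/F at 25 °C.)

0.081 V

Both half-cells are Hg²⁺/Hg, so E°_cell = 0. The concentrated side is the cathode; the cell reaction moves Hg²⁺ from high to low concentration with n = 2.
Q = [Hg²⁺]_dilute/[Hg²⁺]_conc = 5.47 × 10^-4/0.3 = 0.00182.
E = 0 − (0.0592/2) log Q = −(0.0592/2)(-2.739) = 0.0811 V.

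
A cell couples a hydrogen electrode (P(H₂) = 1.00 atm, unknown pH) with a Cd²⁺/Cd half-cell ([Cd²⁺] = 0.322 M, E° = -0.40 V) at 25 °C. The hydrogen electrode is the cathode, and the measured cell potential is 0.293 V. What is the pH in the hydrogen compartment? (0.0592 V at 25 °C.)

pH = 2.05

E°_cell = 0.40 V and n = 2.
log Q = n(E° − E)/0.0592 = 2×(0.40 − 0.293)/0.0592 = 3.615.
With Q = [Cd²⁺]·P(H₂) / [H⁺]^2, solving for [H⁺] gives log[H⁺] = -2.054, so pH = 2.05.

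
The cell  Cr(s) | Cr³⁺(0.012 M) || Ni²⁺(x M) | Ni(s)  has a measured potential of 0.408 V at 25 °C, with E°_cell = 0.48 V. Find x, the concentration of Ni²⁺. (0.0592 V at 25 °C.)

1.9 × 10^-4 M

From the Nernst equation, log Q = n(E° − E)/0.0592 = 6(0.48 − 0.408)/0.0592 = 7.297, so Q = 1.98 × 10^7.
With Q = [Cr³⁺]^2/[Ni²⁺]^3 and the known concentrations, [Ni²⁺]^3 in the denominator gives [Ni²⁺] = 1.9 × 10^-4 M.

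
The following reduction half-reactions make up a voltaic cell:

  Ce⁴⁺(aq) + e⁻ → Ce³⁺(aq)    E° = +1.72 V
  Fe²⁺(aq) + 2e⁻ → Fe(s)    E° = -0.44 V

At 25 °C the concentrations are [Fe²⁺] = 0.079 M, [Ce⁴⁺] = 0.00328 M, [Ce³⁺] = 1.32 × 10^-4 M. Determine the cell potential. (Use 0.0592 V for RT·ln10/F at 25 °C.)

2.28 V

The Ce⁴⁺/Ce³⁺ couple has the higher reduction potential and acts as the cathode, so E°_cell = +1.72 − (-0.44) = 2.16 V.
Balancing electrons gives n = 2; the reaction quotient is Q = [Fe²⁺]·[Ce³⁺]^2/[Ce⁴⁺]^2 = 1.28 × 10^-4.
At 25 °C, E = E° − (0.0592/n) log Q = 2.16 − (0.0592/2)(-3.893) = 2.160 + 0.115 = 2.275 V.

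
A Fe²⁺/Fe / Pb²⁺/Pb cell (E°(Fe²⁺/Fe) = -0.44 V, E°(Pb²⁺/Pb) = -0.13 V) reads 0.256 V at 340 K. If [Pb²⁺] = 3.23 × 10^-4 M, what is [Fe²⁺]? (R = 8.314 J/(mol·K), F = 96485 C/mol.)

From the Nernst equation, ln Q = nF(E° − E)/RT = 2×96485×(0.31 − 0.256)/(8.314×340) = 3.686, so Q = 39.9.
With Q = [Fe²⁺]/[Pb²⁺] and the known concentrations, [Fe²⁺] in the numerator gives [Fe²⁺] = 0.013 M.

0.013 M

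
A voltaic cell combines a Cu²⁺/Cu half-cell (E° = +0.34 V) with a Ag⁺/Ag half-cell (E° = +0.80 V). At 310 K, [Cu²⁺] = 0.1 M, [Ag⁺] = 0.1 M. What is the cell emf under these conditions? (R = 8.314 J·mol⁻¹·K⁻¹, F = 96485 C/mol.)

The Ag⁺/Ag couple has the higher reduction potential and acts as the cathode, so E°_cell = +0.80 − (+0.34) = 0.46 V.
Balancing electrons gives n = 2; the reaction quotient is Q = [Cu²⁺]/[Ag⁺]^2 = 10.0.
E = E° − (RT/nF) ln Q = 0.46 − (8.314×310)/(2×96485) × (2.303) = 0.460 − 0.031 = 0.429 V.

0.429 V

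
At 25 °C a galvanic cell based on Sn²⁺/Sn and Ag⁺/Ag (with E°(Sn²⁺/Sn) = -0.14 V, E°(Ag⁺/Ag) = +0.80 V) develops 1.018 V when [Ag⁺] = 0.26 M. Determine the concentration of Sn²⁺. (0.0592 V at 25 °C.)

From the Nernst equation, log Q = n(E° − E)/0.0592 = 2(0.94 − 1.018)/0.0592 = -2.635, so Q = 0.00232.
With Q = [Sn²⁺]/[Ag⁺]^2 and the known concentrations, [Sn²⁺] in the numerator gives [Sn²⁺] = 1.6 × 10^-4 M.

1.6 × 10^-4 M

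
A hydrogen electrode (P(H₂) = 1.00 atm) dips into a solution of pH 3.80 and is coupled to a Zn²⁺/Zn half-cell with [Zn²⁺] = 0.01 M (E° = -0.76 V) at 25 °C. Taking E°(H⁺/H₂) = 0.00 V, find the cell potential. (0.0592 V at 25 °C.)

0.59 V

The hydrogen couple is the cathode, so E°_cell = 0.76 V; n = 2.
[H⁺] = 10^(−3.80) = 1.6 × 10^-4 M, and Q = [Zn²⁺]·P(H₂) / [H⁺]^2 = 3.98 × 10^5.
E = E° − (0.0592/2) log Q = 0.76 − (0.0592/2)(5.600) = 0.594 V.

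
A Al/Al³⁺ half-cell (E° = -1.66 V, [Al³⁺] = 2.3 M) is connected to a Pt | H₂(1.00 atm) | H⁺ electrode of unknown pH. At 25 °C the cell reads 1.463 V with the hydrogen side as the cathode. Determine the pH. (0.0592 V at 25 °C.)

E°_cell = 1.66 V and n = 6.
log Q = n(E° − E)/0.0592 = 6×(1.66 − 1.463)/0.0592 = 19.966.
With Q = [Al³⁺]^2·P(H₂)^3 / [H⁺]^6, solving for [H⁺] gives log[H⁺] = -3.207, so pH = 3.21.

pH = 3.21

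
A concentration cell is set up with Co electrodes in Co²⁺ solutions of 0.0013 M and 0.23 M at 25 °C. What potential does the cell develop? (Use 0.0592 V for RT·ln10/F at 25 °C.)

Both half-cells are Co²⁺/Co, so E°_cell = 0. The concentrated side is the cathode; the cell reaction moves Co²⁺ from high to low concentration with n = 2.
Q = [Co²⁺]_dilute/[Co²⁺]_conc = 0.0013/0.23 = 0.00565.
E = 0 − (0.0592/2) log Q = −(0.0592/2)(-2.248) = 0.0665 V.

0.067 V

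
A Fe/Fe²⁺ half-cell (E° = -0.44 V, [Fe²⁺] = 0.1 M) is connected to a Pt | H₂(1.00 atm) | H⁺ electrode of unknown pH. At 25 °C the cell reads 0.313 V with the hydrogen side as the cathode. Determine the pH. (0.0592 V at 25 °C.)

E°_cell = 0.44 V and n = 2.
log Q = n(E° − E)/0.0592 = 2×(0.44 − 0.313)/0.0592 = 4.291.
With Q = [Fe²⁺]·P(H₂) / [H⁺]^2, solving for [H⁺] gives log[H⁺] = -2.645, so pH = 2.65.

pH = 2.65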